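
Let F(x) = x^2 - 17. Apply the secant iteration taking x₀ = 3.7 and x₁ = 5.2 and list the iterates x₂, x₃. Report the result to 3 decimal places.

F(3.7) = -3.31000, F(5.2) = 10.04000
x₂ = 5.20000 − 10.04000·(5.20000 − 3.70000) / (10.04000 − (-3.31000)) = 5.20000 − (15.06000)/(13.35000) = 4.07191
F(4.07191) = -0.41955
x₃ = 4.07191 − (-0.41955)·(4.07191 − 5.20000) / (-0.41955 − 10.04000) = 4.07191 − (0.47329)/(-10.45955) = 4.11716

4.072, 4.117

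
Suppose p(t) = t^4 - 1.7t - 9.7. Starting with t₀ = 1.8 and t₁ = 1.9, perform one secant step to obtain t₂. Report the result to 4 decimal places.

1.8957

p(1.8) = -2.262400, p(1.9) = 0.102100
t₂ = 1.900000 − 0.102100·(1.900000 − 1.800000) / (0.102100 − (-2.262400)) = 1.900000 − (0.010210)/(2.364500) = 1.895682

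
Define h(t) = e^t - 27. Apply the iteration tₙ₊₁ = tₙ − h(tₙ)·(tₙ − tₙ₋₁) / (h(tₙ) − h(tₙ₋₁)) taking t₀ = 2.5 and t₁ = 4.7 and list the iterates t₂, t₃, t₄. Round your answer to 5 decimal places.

2.83344, 3.03419, 3.36428

h(2.5) = -14.8175060, h(4.7) = 82.9471725
t₂ = 4.7000000 − 82.9471725·(4.7000000 − 2.5000000) / (82.9471725 − (-14.8175060)) = 4.7000000 − (182.4837794)/(97.7646785) = 2.8334386
h(2.8334386) = -9.9961710
t₃ = 2.8334386 − (-9.9961710)·(2.8334386 − 4.7000000) / (-9.9961710 − 82.9471725) = 2.8334386 − (18.6584673)/(-92.9433434) = 3.0341895
h(3.0341895) = -6.2158737
t₄ = 3.0341895 − (-6.2158737)·(3.0341895 − 2.8334386) / (-6.2158737 − (-9.9961710)) = 3.0341895 − (-1.2478427)/(3.7802973) = 3.3642807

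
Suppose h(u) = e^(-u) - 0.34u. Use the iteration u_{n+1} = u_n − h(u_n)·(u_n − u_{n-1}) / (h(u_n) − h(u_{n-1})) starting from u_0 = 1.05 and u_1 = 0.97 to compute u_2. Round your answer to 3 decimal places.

1.040

h(1.05) = -0.00706, h(0.97) = 0.04928
u_2 = 0.97000 − 0.04928·(0.97000 − 1.05000) / (0.04928 − (-0.00706)) = 0.97000 − (-0.00394)/(0.05635) = 1.03997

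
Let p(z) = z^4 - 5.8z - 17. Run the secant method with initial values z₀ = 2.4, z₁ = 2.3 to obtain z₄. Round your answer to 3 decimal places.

2.353

p(2.4) = 2.25760, p(2.3) = -2.35590
z₂ = 2.30000 − (-2.35590)·(2.30000 − 2.40000) / (-2.35590 − 2.25760) = 2.30000 − (0.23559)/(-4.61350) = 2.35107
p(2.35107) = -0.08283
z₃ = 2.35107 − (-0.08283)·(2.35107 − 2.30000) / (-0.08283 − (-2.35590)) = 2.35107 − (-0.00423)/(2.27307) = 2.35293
p(2.35293) = 0.00322
z₄ = 2.35293 − 0.00322·(2.35293 − 2.35107) / (0.00322 − (-0.08283)) = 2.35293 − (0.00001)/(0.08605) = 2.35286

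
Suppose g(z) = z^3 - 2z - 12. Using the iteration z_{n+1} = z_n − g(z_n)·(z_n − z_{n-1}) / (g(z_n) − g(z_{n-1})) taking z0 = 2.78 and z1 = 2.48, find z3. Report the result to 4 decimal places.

g(2.78) = 3.924952, g(2.48) = -1.707008
z2 = 2.480000 − (-1.707008)·(2.480000 − 2.780000) / (-1.707008 − 3.924952) = 2.480000 − (0.512102)/(-5.631960) = 2.570928
g(2.570928) = -0.148870
z3 = 2.570928 − (-0.148870)·(2.570928 − 2.480000) / (-0.148870 − (-1.707008)) = 2.570928 − (-0.013536)/(1.558138) = 2.579615

2.5796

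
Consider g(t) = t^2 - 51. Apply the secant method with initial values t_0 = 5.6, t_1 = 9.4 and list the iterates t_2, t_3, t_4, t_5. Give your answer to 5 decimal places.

g(5.6) = -19.6400000, g(9.4) = 37.3600000
t_2 = 9.4000000 − 37.3600000·(9.4000000 − 5.6000000) / (37.3600000 − (-19.6400000)) = 9.4000000 − (141.9680000)/(57.0000000) = 6.9093333
g(6.9093333) = -3.2611129
t_3 = 6.9093333 − (-3.2611129)·(6.9093333 − 9.4000000) / (-3.2611129 − 37.3600000) = 6.9093333 − (8.1223452)/(-40.6211129) = 7.1092871
g(7.1092871) = -0.4580367
t_4 = 7.1092871 − (-0.4580367)·(7.1092871 − 6.9093333) / (-0.4580367 − (-3.2611129)) = 7.1092871 − (-0.0915862)/(2.8030762) = 7.1419606
g(7.1419606) = 0.0076007
t_5 = 7.1419606 − 0.0076007·(7.1419606 − 7.1092871) / (0.0076007 − (-0.4580367)) = 7.1419606 − (0.0002483)/(0.4656374) = 7.1414272

6.90933, 7.10929, 7.14196, 7.14143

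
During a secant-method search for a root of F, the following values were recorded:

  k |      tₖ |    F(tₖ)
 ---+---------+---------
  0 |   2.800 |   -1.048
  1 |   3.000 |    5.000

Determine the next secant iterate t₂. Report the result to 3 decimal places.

2.835

t₂ = 3.000 − 5.000·(3.000 − 2.800) / (5.000 − (-1.048))
   = 3.000 − (1.00000)/(6.04800) = 2.83466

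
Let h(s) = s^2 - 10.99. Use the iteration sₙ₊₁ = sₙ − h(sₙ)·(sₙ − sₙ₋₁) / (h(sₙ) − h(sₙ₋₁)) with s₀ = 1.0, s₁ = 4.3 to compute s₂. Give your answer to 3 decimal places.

2.885

h(1.0) = -9.99000, h(4.3) = 7.50000
s₂ = 4.30000 − 7.50000·(4.30000 − 1.00000) / (7.50000 − (-9.99000)) = 4.30000 − (24.75000)/(17.49000) = 2.88491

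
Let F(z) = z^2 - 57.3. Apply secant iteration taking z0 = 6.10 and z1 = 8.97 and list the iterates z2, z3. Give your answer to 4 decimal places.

F(6.10) = -20.090000, F(8.97) = 23.160900
z2 = 8.970000 − 23.160900·(8.970000 − 6.100000) / (23.160900 − (-20.090000)) = 8.970000 − (66.471783)/(43.250900) = 7.433112
F(7.433112) = -2.048844
z3 = 7.433112 − (-2.048844)·(7.433112 − 8.970000) / (-2.048844 − 23.160900) = 7.433112 − (3.148843)/(-25.209744) = 7.558018

7.4331, 7.5580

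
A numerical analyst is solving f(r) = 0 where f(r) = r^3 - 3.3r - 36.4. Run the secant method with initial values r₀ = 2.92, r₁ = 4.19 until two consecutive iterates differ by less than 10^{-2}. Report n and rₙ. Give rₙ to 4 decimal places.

f(2.92) = -21.138912, f(4.19) = 23.333059
r₂ = 4.190000 − 23.333059·(1.270000)/(44.471971) = 3.523671;  |Δ| = 0.666329
f(3.523671) = -4.277324
r₃ = 3.523671 − (-4.277324)·(-0.666329)/(-27.610383) = 3.626896;  |Δ| = 0.103226
f(3.626896) = -0.659192
r₄ = 3.626896 − (-0.659192)·(0.103226)/(3.618133) = 3.645703;  |Δ| = 0.018807
f(3.645703) = 0.024778
r₅ = 3.645703 − 0.024778·(0.018807)/(0.683970) = 3.645022;  |Δ| = 0.000681
|r₅ − r₄| = 0.000681 < 10^{-2}

n = 5, rₙ = 3.6450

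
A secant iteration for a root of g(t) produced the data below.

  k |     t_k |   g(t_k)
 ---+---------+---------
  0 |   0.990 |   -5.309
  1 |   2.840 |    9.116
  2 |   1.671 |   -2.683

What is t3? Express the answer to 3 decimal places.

t3 = 1.671 − (-2.683)·(1.671 − 2.840) / (-2.683 − 9.116)
   = 1.671 − (3.13643)/(-11.79900) = 1.93682

1.937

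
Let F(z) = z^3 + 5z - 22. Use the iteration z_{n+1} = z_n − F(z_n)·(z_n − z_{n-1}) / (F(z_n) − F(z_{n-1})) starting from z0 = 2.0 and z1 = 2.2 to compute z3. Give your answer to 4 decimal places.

F(2.0) = -4.000000, F(2.2) = -0.352000
z2 = 2.200000 − (-0.352000)·(2.200000 − 2.000000) / (-0.352000 − (-4.000000)) = 2.200000 − (-0.070400)/(3.648000) = 2.219298
F(2.219298) = 0.027167
z3 = 2.219298 − 0.027167·(2.219298 − 2.200000) / (0.027167 − (-0.352000)) = 2.219298 − (0.000524)/(0.379167) = 2.217916

2.2179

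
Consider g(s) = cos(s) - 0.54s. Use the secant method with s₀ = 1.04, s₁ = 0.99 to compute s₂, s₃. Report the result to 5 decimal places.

1.00014, 1.00022

g(1.04) = -0.0553797, g(0.99) = 0.0140899
s₂ = 0.9900000 − 0.0140899·(0.9900000 − 1.0400000) / (0.0140899 − (-0.0553797)) = 0.9900000 − (-0.0007045)/(0.0694696) = 1.0001410
g(1.0001410) = 0.0001075
s₃ = 1.0001410 − 0.0001075·(1.0001410 − 0.9900000) / (0.0001075 − 0.0140899) = 1.0001410 − (0.0000011)/(-0.0139824) = 1.0002190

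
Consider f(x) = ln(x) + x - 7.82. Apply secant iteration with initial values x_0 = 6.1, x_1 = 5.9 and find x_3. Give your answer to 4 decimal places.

6.0242

f(6.1) = 0.088289, f(5.9) = -0.145048
x_2 = 5.900000 − (-0.145048)·(5.900000 − 6.100000) / (-0.145048 − 0.088289) = 5.900000 − (0.029010)/(-0.233336) = 6.024325
f(6.024325) = 0.000130
x_3 = 6.024325 − 0.000130·(6.024325 − 5.900000) / (0.000130 − (-0.145048)) = 6.024325 − (0.000016)/(0.145178) = 6.024213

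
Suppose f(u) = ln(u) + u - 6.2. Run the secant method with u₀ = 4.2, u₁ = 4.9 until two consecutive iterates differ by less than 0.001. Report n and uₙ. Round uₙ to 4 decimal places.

f(4.2) = -0.564915, f(4.9) = 0.289235
u₂ = 4.900000 − 0.289235·(0.700000)/(0.854151) = 4.662964;  |Δ| = 0.237036
f(4.662964) = 0.002615
u₃ = 4.662964 − 0.002615·(-0.237036)/(-0.286620) = 4.660801;  |Δ| = 0.002163
f(4.660801) = -0.000012
u₄ = 4.660801 − (-0.000012)·(-0.002163)/(-0.002627) = 4.660811;  |Δ| = 0.000009
|u₄ − u₃| = 0.000009 < 0.001

n = 4, uₙ = 4.6608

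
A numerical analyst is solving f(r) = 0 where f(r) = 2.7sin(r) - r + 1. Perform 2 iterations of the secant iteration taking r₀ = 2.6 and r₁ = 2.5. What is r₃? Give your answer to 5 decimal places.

2.53631

f(2.6) = -0.2081463, f(2.5) = 0.1158748
r₂ = 2.5000000 − 0.1158748·(2.5000000 − 2.6000000) / (0.1158748 − (-0.2081463)) = 2.5000000 − (-0.0115875)/(0.3240211) = 2.5357615
f(2.5357615) = 0.0017414
r₃ = 2.5357615 − 0.0017414·(2.5357615 − 2.5000000) / (0.0017414 − 0.1158748) = 2.5357615 − (0.0000623)/(-0.1141334) = 2.5363071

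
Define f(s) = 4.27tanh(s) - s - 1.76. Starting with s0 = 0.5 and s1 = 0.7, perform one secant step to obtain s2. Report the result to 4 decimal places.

0.6408

f(0.5) = -0.286760, f(0.7) = 0.120650
s2 = 0.700000 − 0.120650·(0.700000 − 0.500000) / (0.120650 − (-0.286760)) = 0.700000 − (0.024130)/(0.407410) = 0.640772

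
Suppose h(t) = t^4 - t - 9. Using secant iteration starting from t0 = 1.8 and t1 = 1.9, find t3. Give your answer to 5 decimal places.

h(1.8) = -0.3024000, h(1.9) = 2.1321000
t2 = 1.9000000 − 2.1321000·(1.9000000 − 1.8000000) / (2.1321000 − (-0.3024000)) = 1.9000000 − (0.2132100)/(2.4345000) = 1.8124214
h(1.8124214) = -0.0220408
t3 = 1.8124214 − (-0.0220408)·(1.8124214 − 1.9000000) / (-0.0220408 − 2.1321000) = 1.8124214 − (0.0019303)/(-2.1541408) = 1.8133175

1.81332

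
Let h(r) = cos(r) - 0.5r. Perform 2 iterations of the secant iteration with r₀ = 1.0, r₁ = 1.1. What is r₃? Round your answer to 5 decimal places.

1.02986

h(1.0) = 0.0403023, h(1.1) = -0.0964039
r₂ = 1.1000000 − (-0.0964039)·(1.1000000 − 1.0000000) / (-0.0964039 − 0.0403023) = 1.1000000 − (-0.0096404)/(-0.1367062) = 1.0294810
h(1.0294810) = 0.0005233
r₃ = 1.0294810 − 0.0005233·(1.0294810 − 1.1000000) / (0.0005233 − (-0.0964039)) = 1.0294810 − (-0.0000369)/(0.0969271) = 1.0298617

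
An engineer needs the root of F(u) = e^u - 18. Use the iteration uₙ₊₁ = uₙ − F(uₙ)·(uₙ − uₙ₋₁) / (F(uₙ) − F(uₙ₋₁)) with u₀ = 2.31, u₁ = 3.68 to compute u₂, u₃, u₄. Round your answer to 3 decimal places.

F(2.31) = -7.92558, F(3.68) = 21.64639
u₂ = 3.68000 − 21.64639·(3.68000 − 2.31000) / (21.64639 − (-7.92558)) = 3.68000 − (29.65556)/(29.57197) = 2.67717
F(2.67717) = -3.45608
u₃ = 2.67717 − (-3.45608)·(2.67717 − 3.68000) / (-3.45608 − 21.64639) = 2.67717 − (3.46585)/(-25.10247) = 2.81524
F(2.81524) = -1.30280
u₄ = 2.81524 − (-1.30280)·(2.81524 − 2.67717) / (-1.30280 − (-3.45608)) = 2.81524 − (-0.17987)/(2.15328) = 2.89878

2.677, 2.815, 2.899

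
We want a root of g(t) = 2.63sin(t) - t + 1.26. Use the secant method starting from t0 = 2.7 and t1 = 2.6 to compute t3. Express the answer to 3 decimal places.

2.605

g(2.7) = -0.31599, g(2.6) = 0.01577
t2 = 2.60000 − 0.01577·(2.60000 − 2.70000) / (0.01577 − (-0.31599)) = 2.60000 − (-0.00158)/(0.33176) = 2.60475
g(2.60475) = 0.00029
t3 = 2.60475 − 0.00029·(2.60475 − 2.60000) / (0.00029 − 0.01577) = 2.60475 − (0.00000)/(-0.01548) = 2.60484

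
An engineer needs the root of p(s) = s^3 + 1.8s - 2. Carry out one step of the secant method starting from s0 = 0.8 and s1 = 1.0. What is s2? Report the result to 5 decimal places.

p(0.8) = -0.0480000, p(1.0) = 0.8000000
s2 = 1.0000000 − 0.8000000·(1.0000000 − 0.8000000) / (0.8000000 − (-0.0480000)) = 1.0000000 − (0.1600000)/(0.8480000) = 0.8113208

0.81132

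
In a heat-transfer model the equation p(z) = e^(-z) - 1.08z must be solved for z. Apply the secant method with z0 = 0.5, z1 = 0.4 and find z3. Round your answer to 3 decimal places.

0.540

p(0.5) = 0.06653, p(0.4) = 0.23832
z2 = 0.40000 − 0.23832·(0.40000 − 0.50000) / (0.23832 − 0.06653) = 0.40000 − (-0.02383)/(0.17179) = 0.53873
p(0.53873) = 0.00166
z3 = 0.53873 − 0.00166·(0.53873 − 0.40000) / (0.00166 − 0.23832) = 0.53873 − (0.00023)/(-0.23666) = 0.53970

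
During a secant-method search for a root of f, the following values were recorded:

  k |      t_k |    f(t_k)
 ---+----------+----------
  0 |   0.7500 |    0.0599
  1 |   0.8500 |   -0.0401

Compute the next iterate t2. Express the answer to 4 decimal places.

0.8099

t2 = 0.8500 − (-0.0401)·(0.8500 − 0.7500) / (-0.0401 − 0.0599)
   = 0.8500 − (-0.004010)/(-0.100000) = 0.809900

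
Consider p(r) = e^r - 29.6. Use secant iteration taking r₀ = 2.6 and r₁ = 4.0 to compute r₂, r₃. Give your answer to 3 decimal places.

p(2.6) = -16.13626, p(4.0) = 24.99815
r₂ = 4.00000 − 24.99815·(4.00000 − 2.60000) / (24.99815 − (-16.13626)) = 4.00000 − (34.99741)/(41.13441) = 3.14919
p(3.14919) = -6.28274
r₃ = 3.14919 − (-6.28274)·(3.14919 − 4.00000) / (-6.28274 − 24.99815) = 3.14919 − (5.34539)/(-31.28089) = 3.32008

3.149, 3.320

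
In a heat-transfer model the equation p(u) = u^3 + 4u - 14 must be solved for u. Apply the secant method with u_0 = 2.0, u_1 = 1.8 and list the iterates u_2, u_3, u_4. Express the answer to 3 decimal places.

p(2.0) = 2.00000, p(1.8) = -0.96800
u_2 = 1.80000 − (-0.96800)·(1.80000 − 2.00000) / (-0.96800 − 2.00000) = 1.80000 − (0.19360)/(-2.96800) = 1.86523
p(1.86523) = -0.04980
u_3 = 1.86523 − (-0.04980)·(1.86523 − 1.80000) / (-0.04980 − (-0.96800)) = 1.86523 − (-0.00325)/(0.91820) = 1.86877
p(1.86877) = 0.00135
u_4 = 1.86877 − 0.00135·(1.86877 − 1.86523) / (0.00135 − (-0.04980)) = 1.86877 − (0.00000)/(0.05115) = 1.86867

1.865, 1.869, 1.869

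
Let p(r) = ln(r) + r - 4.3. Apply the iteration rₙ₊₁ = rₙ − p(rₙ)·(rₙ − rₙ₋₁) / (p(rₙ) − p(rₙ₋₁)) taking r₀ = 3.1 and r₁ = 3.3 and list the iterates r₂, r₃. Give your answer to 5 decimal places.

p(3.1) = -0.0685979, p(3.3) = 0.1939225
r₂ = 3.3000000 − 0.1939225·(3.3000000 − 3.1000000) / (0.1939225 − (-0.0685979)) = 3.3000000 − (0.0387845)/(0.2625204) = 3.1522610
p(3.1522610) = 0.0003810
r₃ = 3.1522610 − 0.0003810·(3.1522610 − 3.3000000) / (0.0003810 − 0.1939225) = 3.1522610 − (-0.0000563)/(-0.1935415) = 3.1519702

3.15226, 3.15197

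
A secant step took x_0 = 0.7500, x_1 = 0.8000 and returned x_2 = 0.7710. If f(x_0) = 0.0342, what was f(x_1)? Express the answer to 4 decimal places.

-0.0472

The secant line through (0.7500, 0.0342) and (0.8000, f(x_1)) crosses zero at x_2 = 0.7710.
So (0.7500, 0.0342), (0.8000, f(x_1)), (0.7710, 0) are collinear:
f(x_1) = 0.0342 · (0.8000 − 0.7710) / (0.7500 − 0.7710) = 0.0342 · (0.029000)/(-0.021000) = -0.047229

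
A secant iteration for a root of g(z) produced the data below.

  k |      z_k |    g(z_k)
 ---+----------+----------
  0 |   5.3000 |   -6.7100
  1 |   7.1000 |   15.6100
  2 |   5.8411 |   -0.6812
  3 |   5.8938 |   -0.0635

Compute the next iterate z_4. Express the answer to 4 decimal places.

z_4 = 5.8938 − (-0.0635)·(5.8938 − 5.8411) / (-0.0635 − (-0.6812))
   = 5.8938 − (-0.003346)/(0.617700) = 5.899218

5.8992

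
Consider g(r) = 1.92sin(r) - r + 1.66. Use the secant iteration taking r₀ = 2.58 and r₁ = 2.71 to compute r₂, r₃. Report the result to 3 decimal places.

g(2.58) = 0.10247, g(2.71) = -0.24683
r₂ = 2.71000 − (-0.24683)·(2.71000 − 2.58000) / (-0.24683 − 0.10247) = 2.71000 − (-0.03209)/(-0.34930) = 2.61814
g(2.61814) = 0.00163
r₃ = 2.61814 − 0.00163·(2.61814 − 2.71000) / (0.00163 − (-0.24683)) = 2.61814 − (-0.00015)/(0.24846) = 2.61874

2.618, 2.619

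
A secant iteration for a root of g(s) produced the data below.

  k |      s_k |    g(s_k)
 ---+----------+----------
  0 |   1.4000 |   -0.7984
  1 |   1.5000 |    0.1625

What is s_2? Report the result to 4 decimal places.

s_2 = 1.5000 − 0.1625·(1.5000 − 1.4000) / (0.1625 − (-0.7984))
   = 1.5000 − (0.016250)/(0.960900) = 1.483089

1.4831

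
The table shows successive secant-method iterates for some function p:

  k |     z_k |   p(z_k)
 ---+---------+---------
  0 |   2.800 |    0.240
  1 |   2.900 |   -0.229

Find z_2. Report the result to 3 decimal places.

2.851

z_2 = 2.900 − (-0.229)·(2.900 − 2.800) / (-0.229 − 0.240)
   = 2.900 − (-0.02290)/(-0.46900) = 2.85117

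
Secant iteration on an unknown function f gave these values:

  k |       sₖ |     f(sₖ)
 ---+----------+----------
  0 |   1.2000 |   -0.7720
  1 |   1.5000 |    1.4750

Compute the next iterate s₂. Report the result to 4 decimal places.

1.3031

s₂ = 1.5000 − 1.4750·(1.5000 − 1.2000) / (1.4750 − (-0.7720))
   = 1.5000 − (0.442500)/(2.247000) = 1.303071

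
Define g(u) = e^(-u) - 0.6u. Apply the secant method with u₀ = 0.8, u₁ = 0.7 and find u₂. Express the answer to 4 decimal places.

0.7714

g(0.8) = -0.030671, g(0.7) = 0.076585
u₂ = 0.700000 − 0.076585·(0.700000 − 0.800000) / (0.076585 − (-0.030671)) = 0.700000 − (-0.007659)/(0.107256) = 0.771404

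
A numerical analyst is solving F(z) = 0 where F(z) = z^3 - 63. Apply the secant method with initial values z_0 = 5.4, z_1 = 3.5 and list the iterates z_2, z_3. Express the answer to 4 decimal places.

F(5.4) = 94.464000, F(3.5) = -20.125000
z_2 = 3.500000 − (-20.125000)·(3.500000 − 5.400000) / (-20.125000 − 94.464000) = 3.500000 − (38.237500)/(-114.589000) = 3.833693
F(3.833693) = -6.655458
z_3 = 3.833693 − (-6.655458)·(3.833693 − 3.500000) / (-6.655458 − (-20.125000)) = 3.833693 − (-2.220877)/(13.469542) = 3.998574

3.8337, 3.9986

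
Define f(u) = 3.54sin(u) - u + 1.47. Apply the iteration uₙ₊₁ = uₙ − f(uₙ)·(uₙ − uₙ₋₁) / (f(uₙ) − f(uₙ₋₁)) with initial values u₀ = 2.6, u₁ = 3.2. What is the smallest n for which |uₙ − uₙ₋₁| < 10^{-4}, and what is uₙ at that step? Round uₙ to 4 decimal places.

n = 5, uₙ = 2.7666

f(2.6) = 0.694875, f(3.2) = -1.936644
u₂ = 3.200000 − (-1.936644)·(0.600000)/(-2.631519) = 2.758435;  |Δ| = 0.441565
f(2.758435) = 0.034997
u₃ = 2.758435 − 0.034997·(-0.441565)/(1.971642) = 2.766273;  |Δ| = 0.007838
f(2.766273) = 0.001385
u₄ = 2.766273 − 0.001385·(0.007838)/(-0.033613) = 2.766596;  |Δ| = 0.000323
f(2.766596) = -0.000002
u₅ = 2.766596 − (-0.000002)·(0.000323)/(-0.001386) = 2.766595;  |Δ| = 0.000000
|u₅ − u₄| = 0.000000 < 10^{-4}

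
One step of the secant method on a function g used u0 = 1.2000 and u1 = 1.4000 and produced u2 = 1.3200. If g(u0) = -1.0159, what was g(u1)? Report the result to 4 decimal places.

The secant line through (1.2000, -1.0159) and (1.4000, g(u1)) crosses zero at u2 = 1.3200.
So (1.2000, -1.0159), (1.4000, g(u1)), (1.3200, 0) are collinear:
g(u1) = -1.0159 · (1.4000 − 1.3200) / (1.2000 − 1.3200) = -1.0159 · (0.080000)/(-0.120000) = 0.677267

0.6773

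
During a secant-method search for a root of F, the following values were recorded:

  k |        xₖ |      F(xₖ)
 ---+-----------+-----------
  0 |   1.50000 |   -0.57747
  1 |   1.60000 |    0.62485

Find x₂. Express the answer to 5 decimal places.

1.54803

x₂ = 1.60000 − 0.62485·(1.60000 − 1.50000) / (0.62485 − (-0.57747))
   = 1.60000 − (0.0624850)/(1.2023200) = 1.5480296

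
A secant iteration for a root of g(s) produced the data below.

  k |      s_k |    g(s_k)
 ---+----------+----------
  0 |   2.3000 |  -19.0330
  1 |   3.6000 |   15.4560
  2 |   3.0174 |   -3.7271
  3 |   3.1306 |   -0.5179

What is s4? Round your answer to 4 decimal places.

s4 = 3.1306 − (-0.5179)·(3.1306 − 3.0174) / (-0.5179 − (-3.7271))
   = 3.1306 − (-0.058626)/(3.209200) = 3.148868

3.1489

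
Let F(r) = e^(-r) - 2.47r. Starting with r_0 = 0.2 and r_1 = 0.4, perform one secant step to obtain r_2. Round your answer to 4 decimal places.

F(0.2) = 0.324731, F(0.4) = -0.317680
r_2 = 0.400000 − (-0.317680)·(0.400000 − 0.200000) / (-0.317680 − 0.324731) = 0.400000 − (-0.063536)/(-0.642411) = 0.301098

0.3011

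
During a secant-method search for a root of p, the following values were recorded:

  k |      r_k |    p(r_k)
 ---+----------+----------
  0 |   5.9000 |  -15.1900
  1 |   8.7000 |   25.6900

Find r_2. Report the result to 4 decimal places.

6.9404

r_2 = 8.7000 − 25.6900·(8.7000 − 5.9000) / (25.6900 − (-15.1900))
   = 8.7000 − (71.932000)/(40.880000) = 6.940411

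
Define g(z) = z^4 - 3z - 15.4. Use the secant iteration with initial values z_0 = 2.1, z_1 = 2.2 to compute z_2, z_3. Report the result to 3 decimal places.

g(2.1) = -2.25190, g(2.2) = 1.42560
z_2 = 2.20000 − 1.42560·(2.20000 − 2.10000) / (1.42560 − (-2.25190)) = 2.20000 − (0.14256)/(3.67750) = 2.16123
g(2.16123) = -0.06607
z_3 = 2.16123 − (-0.06607)·(2.16123 − 2.20000) / (-0.06607 − 1.42560) = 2.16123 − (0.00256)/(-1.49167) = 2.16295

2.161, 2.163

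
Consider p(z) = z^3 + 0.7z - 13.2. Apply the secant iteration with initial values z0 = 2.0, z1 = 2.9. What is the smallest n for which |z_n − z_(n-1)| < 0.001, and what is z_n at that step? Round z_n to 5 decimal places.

n = 5, z_n = 2.26466

p(2.0) = -3.8000000, p(2.9) = 13.2190000
z2 = 2.9000000 − 13.2190000·(0.9000000)/(17.0190000) = 2.2009519;  |Δ| = 0.6990481
p(2.2009519) = -0.9975064
z3 = 2.2009519 − (-0.9975064)·(-0.6990481)/(-14.2165064) = 2.2500008;  |Δ| = 0.0490490
p(2.2500008) = -0.2343615
z4 = 2.2500008 − (-0.2343615)·(0.0490490)/(0.7631449) = 2.2650638;  |Δ| = 0.0150629
p(2.2650638) = 0.0064857
z5 = 2.2650638 − 0.0064857·(0.0150629)/(0.2408473) = 2.2646581;  |Δ| = 0.0004056
|z5 − z4| = 0.0004056 < 0.001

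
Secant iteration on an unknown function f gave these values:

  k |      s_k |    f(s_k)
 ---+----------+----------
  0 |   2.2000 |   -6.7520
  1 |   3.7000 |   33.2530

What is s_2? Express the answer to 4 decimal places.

2.4532

s_2 = 3.7000 − 33.2530·(3.7000 − 2.2000) / (33.2530 − (-6.7520))
   = 3.7000 − (49.879500)/(40.005000) = 2.453168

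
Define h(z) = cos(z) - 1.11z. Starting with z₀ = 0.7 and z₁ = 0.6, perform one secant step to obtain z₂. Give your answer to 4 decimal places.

0.6929

h(0.7) = -0.012158, h(0.6) = 0.159336
z₂ = 0.600000 − 0.159336·(0.600000 − 0.700000) / (0.159336 − (-0.012158)) = 0.600000 − (-0.015934)/(0.171493) = 0.692911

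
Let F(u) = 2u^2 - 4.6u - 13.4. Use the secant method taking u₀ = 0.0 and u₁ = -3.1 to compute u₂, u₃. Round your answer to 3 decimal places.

-1.241, -1.588

F(0.0) = -13.40000, F(-3.1) = 20.08000
u₂ = -3.10000 − 20.08000·(-3.10000 − 0.00000) / (20.08000 − (-13.40000)) = -3.10000 − (-62.24800)/(33.48000) = -1.24074
F(-1.24074) = -4.61372
u₃ = -1.24074 − (-4.61372)·(-1.24074 − (-3.10000)) / (-4.61372 − 20.08000) = -1.24074 − (-8.57810)/(-24.69372) = -1.58812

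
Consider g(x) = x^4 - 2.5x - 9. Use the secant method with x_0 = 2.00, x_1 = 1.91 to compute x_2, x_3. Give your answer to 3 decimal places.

g(2.00) = 2.00000, g(1.91) = -0.46637
x_2 = 1.91000 − (-0.46637)·(1.91000 − 2.00000) / (-0.46637 − 2.00000) = 1.91000 − (0.04197)/(-2.46637) = 1.92702
g(1.92702) = -0.02821
x_3 = 1.92702 − (-0.02821)·(1.92702 − 1.91000) / (-0.02821 − (-0.46637)) = 1.92702 − (-0.00048)/(0.43815) = 1.92811

1.927, 1.928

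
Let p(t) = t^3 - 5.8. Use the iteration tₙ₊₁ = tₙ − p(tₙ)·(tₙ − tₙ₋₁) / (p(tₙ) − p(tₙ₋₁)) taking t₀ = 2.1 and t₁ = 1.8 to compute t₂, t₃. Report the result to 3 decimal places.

1.797, 1.797

p(2.1) = 3.46100, p(1.8) = 0.03200
t₂ = 1.80000 − 0.03200·(1.80000 − 2.10000) / (0.03200 − 3.46100) = 1.80000 − (-0.00960)/(-3.42900) = 1.79720
p(1.79720) = 0.00483
t₃ = 1.79720 − 0.00483·(1.79720 − 1.80000) / (0.00483 − 0.03200) = 1.79720 − (-0.00001)/(-0.02717) = 1.79670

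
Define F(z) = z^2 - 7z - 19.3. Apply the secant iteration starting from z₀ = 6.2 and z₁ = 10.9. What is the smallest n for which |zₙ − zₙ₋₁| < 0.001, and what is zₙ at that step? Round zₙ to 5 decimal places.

F(6.2) = -24.2600000, F(10.9) = 23.2100000
z₂ = 10.9000000 − 23.2100000·(4.7000000)/(47.4700000) = 8.6019802;  |Δ| = 2.2980198
F(8.6019802) = -5.5197981
z₃ = 8.6019802 − (-5.5197981)·(-2.2980198)/(-28.7297981) = 9.0434941;  |Δ| = 0.4415139
F(9.0434941) = -0.8196732
z₄ = 9.0434941 − (-0.8196732)·(0.4415139)/(4.7001249) = 9.1204914;  |Δ| = 0.0769973
F(9.1204914) = 0.0399240
z₅ = 9.1204914 − 0.0399240·(0.0769973)/(0.8595971) = 9.1169153;  |Δ| = 0.0035761
F(9.1169153) = -0.0002626
z₆ = 9.1169153 − (-0.0002626)·(-0.0035761)/(-0.0401865) = 9.1169387;  |Δ| = 0.0000234
|z₆ − z₅| = 0.0000234 < 0.001

n = 6, zₙ = 9.11694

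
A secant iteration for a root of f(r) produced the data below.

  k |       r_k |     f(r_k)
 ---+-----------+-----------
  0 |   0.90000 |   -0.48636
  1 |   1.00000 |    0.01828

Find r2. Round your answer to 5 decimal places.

r2 = 1.00000 − 0.01828·(1.00000 − 0.90000) / (0.01828 − (-0.48636))
   = 1.00000 − (0.0018280)/(0.5046400) = 0.9963776

0.99638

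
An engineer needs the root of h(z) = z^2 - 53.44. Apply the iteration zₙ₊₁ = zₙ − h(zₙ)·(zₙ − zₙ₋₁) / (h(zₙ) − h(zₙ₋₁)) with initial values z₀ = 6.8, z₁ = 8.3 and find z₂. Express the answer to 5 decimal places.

h(6.8) = -7.2000000, h(8.3) = 15.4500000
z₂ = 8.3000000 − 15.4500000·(8.3000000 − 6.8000000) / (15.4500000 − (-7.2000000)) = 8.3000000 − (23.1750000)/(22.6500000) = 7.2768212

7.27682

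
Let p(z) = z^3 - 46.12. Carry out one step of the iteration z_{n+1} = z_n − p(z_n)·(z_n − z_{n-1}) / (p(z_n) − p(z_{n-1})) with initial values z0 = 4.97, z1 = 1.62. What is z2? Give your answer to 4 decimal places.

p(4.97) = 76.643473, p(1.62) = -41.868472
z2 = 1.620000 − (-41.868472)·(1.620000 − 4.970000) / (-41.868472 − 76.643473) = 1.620000 − (140.259381)/(-118.511945) = 2.803504

2.8035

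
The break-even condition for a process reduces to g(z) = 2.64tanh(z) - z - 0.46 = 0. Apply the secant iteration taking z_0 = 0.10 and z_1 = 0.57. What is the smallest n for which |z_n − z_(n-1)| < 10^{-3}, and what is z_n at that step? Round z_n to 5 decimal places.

g(0.10) = -0.2968765, g(0.57) = 0.3305485
z_2 = 0.5700000 − 0.3305485·(0.4700000)/(0.6274250) = 0.3223883;  |Δ| = 0.2476117
g(0.3223883) = 0.0404068
z_3 = 0.3223883 − 0.0404068·(-0.2476117)/(-0.2901417) = 0.2879044;  |Δ| = 0.0344838
g(0.2879044) = -0.0081635
z_4 = 0.2879044 − (-0.0081635)·(-0.0344838)/(-0.0485703) = 0.2937003;  |Δ| = 0.0057959
g(0.2937003) = 0.0001174
z_5 = 0.2937003 − 0.0001174·(0.0057959)/(0.0082809) = 0.2936181;  |Δ| = 0.0000822
|z_5 − z_4| = 0.0000822 < 10^{-3}

n = 5, z_n = 0.29362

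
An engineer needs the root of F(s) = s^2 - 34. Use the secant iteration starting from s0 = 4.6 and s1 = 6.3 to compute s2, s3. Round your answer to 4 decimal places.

F(4.6) = -12.840000, F(6.3) = 5.690000
s2 = 6.300000 − 5.690000·(6.300000 − 4.600000) / (5.690000 − (-12.840000)) = 6.300000 − (9.673000)/(18.530000) = 5.777982
F(5.777982) = -0.614928
s3 = 5.777982 − (-0.614928)·(5.777982 − 6.300000) / (-0.614928 − 5.690000) = 5.777982 − (0.321004)/(-6.304928) = 5.828895

5.7780, 5.8289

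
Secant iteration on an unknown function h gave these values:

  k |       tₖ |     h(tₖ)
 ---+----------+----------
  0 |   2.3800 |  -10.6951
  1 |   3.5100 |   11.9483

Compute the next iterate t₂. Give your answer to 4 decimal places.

2.9137

t₂ = 3.5100 − 11.9483·(3.5100 − 2.3800) / (11.9483 − (-10.6951))
   = 3.5100 − (13.501579)/(22.643400) = 2.913730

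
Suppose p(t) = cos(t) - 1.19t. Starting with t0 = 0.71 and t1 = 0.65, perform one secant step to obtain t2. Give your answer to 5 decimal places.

0.66242

p(0.71) = -0.0865381, p(0.65) = 0.0225838
t2 = 0.6500000 − 0.0225838·(0.6500000 − 0.7100000) / (0.0225838 − (-0.0865381)) = 0.6500000 − (-0.0013550)/(0.1091219) = 0.6624176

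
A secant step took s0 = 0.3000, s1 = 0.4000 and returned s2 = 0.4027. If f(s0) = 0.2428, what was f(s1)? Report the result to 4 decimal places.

The secant line through (0.3000, 0.2428) and (0.4000, f(s1)) crosses zero at s2 = 0.4027.
So (0.3000, 0.2428), (0.4000, f(s1)), (0.4027, 0) are collinear:
f(s1) = 0.2428 · (0.4000 − 0.4027) / (0.3000 − 0.4027) = 0.2428 · (-0.002700)/(-0.102700) = 0.006383

0.0064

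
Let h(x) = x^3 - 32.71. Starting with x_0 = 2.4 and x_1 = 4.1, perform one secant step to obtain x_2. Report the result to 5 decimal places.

2.98272

h(2.4) = -18.8860000, h(4.1) = 36.2110000
x_2 = 4.1000000 − 36.2110000·(4.1000000 − 2.4000000) / (36.2110000 − (-18.8860000)) = 4.1000000 − (61.5587000)/(55.0970000) = 2.9827214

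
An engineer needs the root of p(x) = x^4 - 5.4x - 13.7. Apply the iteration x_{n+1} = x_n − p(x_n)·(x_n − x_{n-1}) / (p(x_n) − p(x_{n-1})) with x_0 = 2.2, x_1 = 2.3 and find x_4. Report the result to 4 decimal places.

p(2.2) = -2.154400, p(2.3) = 1.864100
x_2 = 2.300000 − 1.864100·(2.300000 − 2.200000) / (1.864100 − (-2.154400)) = 2.300000 − (0.186410)/(4.018500) = 2.253612
p(2.253612) = -0.075628
x_3 = 2.253612 − (-0.075628)·(2.253612 − 2.300000) / (-0.075628 − 1.864100) = 2.253612 − (0.003508)/(-1.939728) = 2.255421
p(2.255421) = -0.002492
x_4 = 2.255421 − (-0.002492)·(2.255421 − 2.253612) / (-0.002492 − (-0.075628)) = 2.255421 − (-0.000005)/(0.073136) = 2.255482

2.2555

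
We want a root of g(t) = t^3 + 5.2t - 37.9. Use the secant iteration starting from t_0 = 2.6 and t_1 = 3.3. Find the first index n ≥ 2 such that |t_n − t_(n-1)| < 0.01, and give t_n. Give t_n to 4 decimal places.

n = 4, t_n = 2.8477

g(2.6) = -6.804000, g(3.3) = 15.197000
t_2 = 3.300000 − 15.197000·(0.700000)/(22.001000) = 2.816481;  |Δ| = 0.483519
g(2.816481) = -0.912378
t_3 = 2.816481 − (-0.912378)·(-0.483519)/(-16.109378) = 2.843866;  |Δ| = 0.027385
g(2.843866) = -0.111925
t_4 = 2.843866 − (-0.111925)·(0.027385)/(0.800453) = 2.847695;  |Δ| = 0.003829
|t_4 − t_3| = 0.003829 < 0.01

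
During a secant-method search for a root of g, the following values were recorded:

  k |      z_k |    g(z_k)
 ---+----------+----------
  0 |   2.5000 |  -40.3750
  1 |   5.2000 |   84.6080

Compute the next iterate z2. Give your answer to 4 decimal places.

z2 = 5.2000 − 84.6080·(5.2000 − 2.5000) / (84.6080 − (-40.3750))
   = 5.2000 − (228.441600)/(124.983000) = 3.372219

3.3722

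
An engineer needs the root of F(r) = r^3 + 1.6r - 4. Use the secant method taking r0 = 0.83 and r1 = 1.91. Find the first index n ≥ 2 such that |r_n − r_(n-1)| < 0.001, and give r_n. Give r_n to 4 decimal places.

n = 6, r_n = 1.2574

F(0.83) = -2.100213, F(1.91) = 6.023871
r2 = 1.910000 − 6.023871·(1.080000)/(8.124084) = 1.109198;  |Δ| = 0.800802
F(1.109198) = -0.860613
r3 = 1.109198 − (-0.860613)·(-0.800802)/(-6.884484) = 1.209305;  |Δ| = 0.100106
F(1.209305) = -0.296604
r4 = 1.209305 − (-0.296604)·(0.100106)/(0.564009) = 1.261949;  |Δ| = 0.052645
F(1.261949) = 0.028792
r5 = 1.261949 − 0.028792·(0.052645)/(0.325397) = 1.257291;  |Δ| = 0.004658
F(1.257291) = -0.000833
r6 = 1.257291 − (-0.000833)·(-0.004658)/(-0.029626) = 1.257422;  |Δ| = 0.000131
|r6 − r5| = 0.000131 < 0.001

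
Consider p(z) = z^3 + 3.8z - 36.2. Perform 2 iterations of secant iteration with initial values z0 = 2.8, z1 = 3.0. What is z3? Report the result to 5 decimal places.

2.92697

p(2.8) = -3.6080000, p(3.0) = 2.2000000
z2 = 3.0000000 − 2.2000000·(3.0000000 − 2.8000000) / (2.2000000 − (-3.6080000)) = 3.0000000 − (0.4400000)/(5.8080000) = 2.9242424
p(2.9242424) = -0.0821152
z3 = 2.9242424 − (-0.0821152)·(2.9242424 − 3.0000000) / (-0.0821152 − 2.2000000) = 2.9242424 − (0.0062209)/(-2.2821152) = 2.9269683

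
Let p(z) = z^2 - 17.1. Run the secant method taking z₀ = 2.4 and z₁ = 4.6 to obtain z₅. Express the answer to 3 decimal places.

p(2.4) = -11.34000, p(4.6) = 4.06000
z₂ = 4.60000 − 4.06000·(4.60000 − 2.40000) / (4.06000 − (-11.34000)) = 4.60000 − (8.93200)/(15.40000) = 4.02000
p(4.02000) = -0.93960
z₃ = 4.02000 − (-0.93960)·(4.02000 − 4.60000) / (-0.93960 − 4.06000) = 4.02000 − (0.54497)/(-4.99960) = 4.12900
p(4.12900) = -0.05134
z₄ = 4.12900 − (-0.05134)·(4.12900 − 4.02000) / (-0.05134 − (-0.93960)) = 4.12900 − (-0.00560)/(0.88826) = 4.13530
p(4.13530) = 0.00073
z₅ = 4.13530 − 0.00073·(4.13530 − 4.12900) / (0.00073 − (-0.05134)) = 4.13530 − (0.00000)/(0.05207) = 4.13521

4.135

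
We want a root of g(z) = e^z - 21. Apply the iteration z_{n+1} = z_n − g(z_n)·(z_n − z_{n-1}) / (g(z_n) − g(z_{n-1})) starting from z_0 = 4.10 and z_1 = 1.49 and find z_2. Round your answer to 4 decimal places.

g(4.10) = 39.340288, g(1.49) = -16.562904
z_2 = 1.490000 − (-16.562904)·(1.490000 − 4.100000) / (-16.562904 − 39.340288) = 1.490000 − (43.229181)/(-55.903192) = 2.263286

2.2633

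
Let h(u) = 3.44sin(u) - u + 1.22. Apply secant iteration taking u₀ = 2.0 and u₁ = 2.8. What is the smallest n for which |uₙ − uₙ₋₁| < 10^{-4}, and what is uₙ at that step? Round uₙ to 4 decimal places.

n = 5, uₙ = 2.6976

h(2.0) = 2.347983, h(2.8) = -0.427641
u₂ = 2.800000 − (-0.427641)·(0.800000)/(-2.775624) = 2.676744;  |Δ| = 0.123256
h(2.676744) = 0.085366
u₃ = 2.676744 − 0.085366·(-0.123256)/(0.513006) = 2.697254;  |Δ| = 0.020510
h(2.697254) = 0.001467
u₄ = 2.697254 − 0.001467·(0.020510)/(-0.083898) = 2.697613;  |Δ| = 0.000359
h(2.697613) = -0.000006
u₅ = 2.697613 − (-0.000006)·(0.000359)/(-0.001473) = 2.697611;  |Δ| = 0.000001
|u₅ − u₄| = 0.000001 < 10^{-4}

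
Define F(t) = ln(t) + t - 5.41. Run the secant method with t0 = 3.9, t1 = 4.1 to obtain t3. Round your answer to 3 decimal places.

4.019

F(3.9) = -0.14902, F(4.1) = 0.10099
t2 = 4.10000 − 0.10099·(4.10000 − 3.90000) / (0.10099 − (-0.14902)) = 4.10000 − (0.02020)/(0.25001) = 4.01921
F(4.01921) = 0.00030
t3 = 4.01921 − 0.00030·(4.01921 − 4.10000) / (0.00030 − 0.10099) = 4.01921 − (-0.00002)/(-0.10069) = 4.01897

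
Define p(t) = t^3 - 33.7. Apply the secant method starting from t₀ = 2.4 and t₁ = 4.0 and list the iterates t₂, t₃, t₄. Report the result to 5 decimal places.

p(2.4) = -19.8760000, p(4.0) = 30.3000000
t₂ = 4.0000000 − 30.3000000·(4.0000000 − 2.4000000) / (30.3000000 − (-19.8760000)) = 4.0000000 − (48.4800000)/(50.1760000) = 3.0338010
p(3.0338010) = -5.7770513
t₃ = 3.0338010 − (-5.7770513)·(3.0338010 − 4.0000000) / (-5.7770513 − 30.3000000) = 3.0338010 − (5.5817810)/(-36.0770513) = 3.1885193
p(3.1885193) = -1.2834218
t₄ = 3.1885193 − (-1.2834218)·(3.1885193 − 3.0338010) / (-1.2834218 − (-5.7770513)) = 3.1885193 − (-0.1985689)/(4.4936294) = 3.2327083

3.03380, 3.18852, 3.23271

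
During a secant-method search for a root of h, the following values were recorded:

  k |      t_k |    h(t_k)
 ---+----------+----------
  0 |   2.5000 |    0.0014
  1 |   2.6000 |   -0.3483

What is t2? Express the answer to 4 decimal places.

t2 = 2.6000 − (-0.3483)·(2.6000 − 2.5000) / (-0.3483 − 0.0014)
   = 2.6000 − (-0.034830)/(-0.349700) = 2.500400

2.5004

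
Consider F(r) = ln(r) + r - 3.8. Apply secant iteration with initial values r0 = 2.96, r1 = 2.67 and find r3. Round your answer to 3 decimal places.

F(2.96) = 0.24519, F(2.67) = -0.14792
r2 = 2.67000 − (-0.14792)·(2.67000 − 2.96000) / (-0.14792 − 0.24519) = 2.67000 − (0.04290)/(-0.39311) = 2.77912
F(2.77912) = 0.00126
r3 = 2.77912 − 0.00126·(2.77912 − 2.67000) / (0.00126 − (-0.14792)) = 2.77912 − (0.00014)/(0.14918) = 2.77820

2.778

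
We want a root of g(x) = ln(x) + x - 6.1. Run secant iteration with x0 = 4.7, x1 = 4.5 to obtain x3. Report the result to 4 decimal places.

g(4.7) = 0.147563, g(4.5) = -0.095923
x2 = 4.500000 − (-0.095923)·(4.500000 − 4.700000) / (-0.095923 − 0.147563) = 4.500000 − (0.019185)/(-0.243485) = 4.578791
g(4.578791) = 0.000226
x3 = 4.578791 − 0.000226·(4.578791 − 4.500000) / (0.000226 − (-0.095923)) = 4.578791 − (0.000018)/(0.096149) = 4.578606

4.5786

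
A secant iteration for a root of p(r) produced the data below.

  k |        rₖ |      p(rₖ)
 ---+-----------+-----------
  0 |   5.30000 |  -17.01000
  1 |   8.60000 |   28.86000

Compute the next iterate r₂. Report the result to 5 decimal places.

r₂ = 8.60000 − 28.86000·(8.60000 − 5.30000) / (28.86000 − (-17.01000))
   = 8.60000 − (95.2380000)/(45.8700000) = 6.5237410

6.52374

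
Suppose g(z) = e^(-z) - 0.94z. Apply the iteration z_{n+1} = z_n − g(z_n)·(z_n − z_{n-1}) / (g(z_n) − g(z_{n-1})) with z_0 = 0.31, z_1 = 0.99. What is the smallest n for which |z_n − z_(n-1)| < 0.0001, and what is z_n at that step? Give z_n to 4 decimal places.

n = 5, z_n = 0.5898

g(0.31) = 0.442047, g(0.99) = -0.559023
z_2 = 0.990000 − (-0.559023)·(0.680000)/(-1.001070) = 0.610271;  |Δ| = 0.379729
g(0.610271) = -0.030450
z_3 = 0.610271 − (-0.030450)·(-0.379729)/(0.528573) = 0.588395;  |Δ| = 0.021876
g(0.588395) = 0.002127
z_4 = 0.588395 − 0.002127·(-0.021876)/(0.032577) = 0.589823;  |Δ| = 0.001428
g(0.589823) = -0.000008
z_5 = 0.589823 − (-0.000008)·(0.001428)/(-0.002135) = 0.589818;  |Δ| = 0.000005
|z_5 − z_4| = 0.000005 < 0.0001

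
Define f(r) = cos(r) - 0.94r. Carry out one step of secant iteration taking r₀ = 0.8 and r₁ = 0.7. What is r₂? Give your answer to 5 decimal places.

f(0.8) = -0.0552933, f(0.7) = 0.1068422
r₂ = 0.7000000 − 0.1068422·(0.7000000 − 0.8000000) / (0.1068422 − (-0.0552933)) = 0.7000000 − (-0.0106842)/(0.1621355) = 0.7658969

0.76590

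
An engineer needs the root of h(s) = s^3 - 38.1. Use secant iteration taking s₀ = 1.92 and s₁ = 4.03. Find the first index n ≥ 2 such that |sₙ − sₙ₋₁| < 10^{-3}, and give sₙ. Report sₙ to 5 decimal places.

h(1.92) = -31.0221120, h(4.03) = 27.3508270
s₂ = 4.0300000 − 27.3508270·(2.1100000)/(58.3729390) = 3.0413528;  |Δ| = 0.9886472
h(3.0413528) = -9.9680143
s₃ = 3.0413528 − (-9.9680143)·(-0.9886472)/(-37.3188413) = 3.3054245;  |Δ| = 0.2640717
h(3.3054245) = -1.9854914
s₄ = 3.3054245 − (-1.9854914)·(0.2640717)/(7.9825228) = 3.3711070;  |Δ| = 0.0656825
h(3.3711070) = 0.2104805
s₅ = 3.3711070 − 0.2104805·(0.0656825)/(2.1959719) = 3.3648114;  |Δ| = 0.0062956
h(3.3648114) = -0.0037542
s₆ = 3.3648114 − (-0.0037542)·(-0.0062956)/(-0.2142347) = 3.3649217;  |Δ| = 0.0001103
|s₆ − s₅| = 0.0001103 < 10^{-3}

n = 6, sₙ = 3.36492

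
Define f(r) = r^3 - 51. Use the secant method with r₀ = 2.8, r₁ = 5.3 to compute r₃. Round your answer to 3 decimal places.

f(2.8) = -29.04800, f(5.3) = 97.87700
r₂ = 5.30000 − 97.87700·(5.30000 − 2.80000) / (97.87700 − (-29.04800)) = 5.30000 − (244.69250)/(126.92500) = 3.37215
f(3.37215) = -12.65399
r₃ = 3.37215 − (-12.65399)·(3.37215 − 5.30000) / (-12.65399 − 97.87700) = 3.37215 − (24.39500)/(-110.53099) = 3.59286

3.593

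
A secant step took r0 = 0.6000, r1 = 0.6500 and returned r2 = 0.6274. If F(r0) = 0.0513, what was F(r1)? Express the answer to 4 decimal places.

-0.0423

The secant line through (0.6000, 0.0513) and (0.6500, F(r1)) crosses zero at r2 = 0.6274.
So (0.6000, 0.0513), (0.6500, F(r1)), (0.6274, 0) are collinear:
F(r1) = 0.0513 · (0.6500 − 0.6274) / (0.6000 − 0.6274) = 0.0513 · (0.022600)/(-0.027400) = -0.042313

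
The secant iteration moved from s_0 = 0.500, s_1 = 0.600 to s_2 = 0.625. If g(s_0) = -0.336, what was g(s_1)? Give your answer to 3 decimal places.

-0.067

The secant line through (0.500, -0.336) and (0.600, g(s_1)) crosses zero at s_2 = 0.625.
So (0.500, -0.336), (0.600, g(s_1)), (0.625, 0) are collinear:
g(s_1) = -0.336 · (0.600 − 0.625) / (0.500 − 0.625) = -0.336 · (-0.02500)/(-0.12500) = -0.06720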